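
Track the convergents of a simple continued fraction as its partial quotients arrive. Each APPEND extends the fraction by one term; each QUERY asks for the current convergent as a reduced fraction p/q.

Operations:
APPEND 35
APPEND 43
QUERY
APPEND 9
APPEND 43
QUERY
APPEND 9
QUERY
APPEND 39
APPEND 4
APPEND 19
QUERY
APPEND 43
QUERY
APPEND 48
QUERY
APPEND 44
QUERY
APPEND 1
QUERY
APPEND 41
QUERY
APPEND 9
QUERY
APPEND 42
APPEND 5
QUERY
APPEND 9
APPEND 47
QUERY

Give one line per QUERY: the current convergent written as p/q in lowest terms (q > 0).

APPEND 35: p_0 = 35·1 + 0 = 35, q_0 = 35·0 + 1 = 1 → 35/1
APPEND 43: p_1 = 43·35 + 1 = 1506, q_1 = 43·1 + 0 = 43 → 1506/43
APPEND 9: p_2 = 9·1506 + 35 = 13589, q_2 = 9·43 + 1 = 388 → 13589/388
APPEND 43: p_3 = 43·13589 + 1506 = 585833, q_3 = 43·388 + 43 = 16727 → 585833/16727
APPEND 9: p_4 = 9·585833 + 13589 = 5286086, q_4 = 9·16727 + 388 = 150931 → 5286086/150931
APPEND 39: p_5 = 39·5286086 + 585833 = 206743187, q_5 = 39·150931 + 16727 = 5903036 → 206743187/5903036
APPEND 4: p_6 = 4·206743187 + 5286086 = 832258834, q_6 = 4·5903036 + 150931 = 23763075 → 832258834/23763075
APPEND 19: p_7 = 19·832258834 + 206743187 = 16019661033, q_7 = 19·23763075 + 5903036 = 457401461 → 16019661033/457401461
APPEND 43: p_8 = 43·16019661033 + 832258834 = 689677683253, q_8 = 43·457401461 + 23763075 = 19692025898 → 689677683253/19692025898
APPEND 48: p_9 = 48·689677683253 + 16019661033 = 33120548457177, q_9 = 48·19692025898 + 457401461 = 945674644565 → 33120548457177/945674644565
APPEND 44: p_10 = 44·33120548457177 + 689677683253 = 1457993809799041, q_10 = 44·945674644565 + 19692025898 = 41629376386758 → 1457993809799041/41629376386758
APPEND 1: p_11 = 1·1457993809799041 + 33120548457177 = 1491114358256218, q_11 = 1·41629376386758 + 945674644565 = 42575051031323 → 1491114358256218/42575051031323
APPEND 41: p_12 = 41·1491114358256218 + 1457993809799041 = 62593682498303979, q_12 = 41·42575051031323 + 41629376386758 = 1787206468671001 → 62593682498303979/1787206468671001
APPEND 9: p_13 = 9·62593682498303979 + 1491114358256218 = 564834256842992029, q_13 = 9·1787206468671001 + 42575051031323 = 16127433269070332 → 564834256842992029/16127433269070332
APPEND 42: p_14 = 42·564834256842992029 + 62593682498303979 = 23785632469903969197, q_14 = 42·16127433269070332 + 1787206468671001 = 679139403769624945 → 23785632469903969197/679139403769624945
APPEND 5: p_15 = 5·23785632469903969197 + 564834256842992029 = 119492996606362838014, q_15 = 5·679139403769624945 + 16127433269070332 = 3411824452117195057 → 119492996606362838014/3411824452117195057
APPEND 9: p_16 = 9·119492996606362838014 + 23785632469903969197 = 1099222601927169511323, q_16 = 9·3411824452117195057 + 679139403769624945 = 31385559472824380458 → 1099222601927169511323/31385559472824380458
APPEND 47: p_17 = 47·1099222601927169511323 + 119492996606362838014 = 51782955287183329870195, q_17 = 47·31385559472824380458 + 3411824452117195057 = 1478533119674863076583 → 51782955287183329870195/1478533119674863076583

1506/43
585833/16727
5286086/150931
16019661033/457401461
689677683253/19692025898
33120548457177/945674644565
1457993809799041/41629376386758
1491114358256218/42575051031323
62593682498303979/1787206468671001
564834256842992029/16127433269070332
119492996606362838014/3411824452117195057
51782955287183329870195/1478533119674863076583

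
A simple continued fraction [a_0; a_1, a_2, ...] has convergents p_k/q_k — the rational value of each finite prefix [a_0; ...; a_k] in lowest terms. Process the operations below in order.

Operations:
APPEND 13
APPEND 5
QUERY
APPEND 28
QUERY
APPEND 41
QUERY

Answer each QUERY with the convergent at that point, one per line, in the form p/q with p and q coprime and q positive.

66/5
1861/141
76367/5786

APPEND 13: p_0 = 13·1 + 0 = 13, q_0 = 13·0 + 1 = 1 → 13/1
APPEND 5: p_1 = 5·13 + 1 = 66, q_1 = 5·1 + 0 = 5 → 66/5
APPEND 28: p_2 = 28·66 + 13 = 1861, q_2 = 28·5 + 1 = 141 → 1861/141
APPEND 41: p_3 = 41·1861 + 66 = 76367, q_3 = 41·141 + 5 = 5786 → 76367/5786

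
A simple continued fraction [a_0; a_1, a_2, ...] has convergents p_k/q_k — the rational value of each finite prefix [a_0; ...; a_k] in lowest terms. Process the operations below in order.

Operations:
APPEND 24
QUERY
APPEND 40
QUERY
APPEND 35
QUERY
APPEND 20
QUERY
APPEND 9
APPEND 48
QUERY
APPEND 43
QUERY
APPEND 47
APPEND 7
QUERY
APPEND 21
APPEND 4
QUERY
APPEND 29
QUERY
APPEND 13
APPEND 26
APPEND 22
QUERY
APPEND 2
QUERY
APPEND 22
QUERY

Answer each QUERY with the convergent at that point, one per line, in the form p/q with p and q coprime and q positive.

APPEND 24: p_0 = 24·1 + 0 = 24, q_0 = 24·0 + 1 = 1 → 24/1
APPEND 40: p_1 = 40·24 + 1 = 961, q_1 = 40·1 + 0 = 40 → 961/40
APPEND 35: p_2 = 35·961 + 24 = 33659, q_2 = 35·40 + 1 = 1401 → 33659/1401
APPEND 20: p_3 = 20·33659 + 961 = 674141, q_3 = 20·1401 + 40 = 28060 → 674141/28060
APPEND 9: p_4 = 9·674141 + 33659 = 6100928, q_4 = 9·28060 + 1401 = 253941 → 6100928/253941
APPEND 48: p_5 = 48·6100928 + 674141 = 293518685, q_5 = 48·253941 + 28060 = 12217228 → 293518685/12217228
APPEND 43: p_6 = 43·293518685 + 6100928 = 12627404383, q_6 = 43·12217228 + 253941 = 525594745 → 12627404383/525594745
APPEND 47: p_7 = 47·12627404383 + 293518685 = 593781524686, q_7 = 47·525594745 + 12217228 = 24715170243 → 593781524686/24715170243
APPEND 7: p_8 = 7·593781524686 + 12627404383 = 4169098077185, q_8 = 7·24715170243 + 525594745 = 173531786446 → 4169098077185/173531786446
APPEND 21: p_9 = 21·4169098077185 + 593781524686 = 88144841145571, q_9 = 21·173531786446 + 24715170243 = 3668882685609 → 88144841145571/3668882685609
APPEND 4: p_10 = 4·88144841145571 + 4169098077185 = 356748462659469, q_10 = 4·3668882685609 + 173531786446 = 14849062528882 → 356748462659469/14849062528882
APPEND 29: p_11 = 29·356748462659469 + 88144841145571 = 10433850258270172, q_11 = 29·14849062528882 + 3668882685609 = 434291696023187 → 10433850258270172/434291696023187
APPEND 13: p_12 = 13·10433850258270172 + 356748462659469 = 135996801820171705, q_12 = 13·434291696023187 + 14849062528882 = 5660641110830313 → 135996801820171705/5660641110830313
APPEND 26: p_13 = 26·135996801820171705 + 10433850258270172 = 3546350697582734502, q_13 = 26·5660641110830313 + 434291696023187 = 147610960577611325 → 3546350697582734502/147610960577611325
APPEND 22: p_14 = 22·3546350697582734502 + 135996801820171705 = 78155712148640330749, q_14 = 22·147610960577611325 + 5660641110830313 = 3253101773818279463 → 78155712148640330749/3253101773818279463
APPEND 2: p_15 = 2·78155712148640330749 + 3546350697582734502 = 159857774994863396000, q_15 = 2·3253101773818279463 + 147610960577611325 = 6653814508214170251 → 159857774994863396000/6653814508214170251
APPEND 22: p_16 = 22·159857774994863396000 + 78155712148640330749 = 3595026762035635042749, q_16 = 22·6653814508214170251 + 3253101773818279463 = 149637020954530024985 → 3595026762035635042749/149637020954530024985

24/1
961/40
33659/1401
674141/28060
293518685/12217228
12627404383/525594745
4169098077185/173531786446
356748462659469/14849062528882
10433850258270172/434291696023187
78155712148640330749/3253101773818279463
159857774994863396000/6653814508214170251
3595026762035635042749/149637020954530024985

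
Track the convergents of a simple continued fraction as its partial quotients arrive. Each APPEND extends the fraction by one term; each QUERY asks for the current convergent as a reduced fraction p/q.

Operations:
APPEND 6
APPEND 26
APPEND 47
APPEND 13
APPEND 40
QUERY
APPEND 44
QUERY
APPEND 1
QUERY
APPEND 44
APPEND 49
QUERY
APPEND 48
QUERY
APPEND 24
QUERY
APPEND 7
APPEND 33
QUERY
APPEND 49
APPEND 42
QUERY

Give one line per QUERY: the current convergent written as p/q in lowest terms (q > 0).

3853865/638223
169666222/28097737
173520087/28735960
382596472537/63360254833
18372435231826/3042584711961
441321042036361/73085393341897
102992772115086010/17056216550814817
212192637813600521416/35140364772328128283

APPEND 6: p_0 = 6·1 + 0 = 6, q_0 = 6·0 + 1 = 1 → 6/1
APPEND 26: p_1 = 26·6 + 1 = 157, q_1 = 26·1 + 0 = 26 → 157/26
APPEND 47: p_2 = 47·157 + 6 = 7385, q_2 = 47·26 + 1 = 1223 → 7385/1223
APPEND 13: p_3 = 13·7385 + 157 = 96162, q_3 = 13·1223 + 26 = 15925 → 96162/15925
APPEND 40: p_4 = 40·96162 + 7385 = 3853865, q_4 = 40·15925 + 1223 = 638223 → 3853865/638223
APPEND 44: p_5 = 44·3853865 + 96162 = 169666222, q_5 = 44·638223 + 15925 = 28097737 → 169666222/28097737
APPEND 1: p_6 = 1·169666222 + 3853865 = 173520087, q_6 = 1·28097737 + 638223 = 28735960 → 173520087/28735960
APPEND 44: p_7 = 44·173520087 + 169666222 = 7804550050, q_7 = 44·28735960 + 28097737 = 1292479977 → 7804550050/1292479977
APPEND 49: p_8 = 49·7804550050 + 173520087 = 382596472537, q_8 = 49·1292479977 + 28735960 = 63360254833 → 382596472537/63360254833
APPEND 48: p_9 = 48·382596472537 + 7804550050 = 18372435231826, q_9 = 48·63360254833 + 1292479977 = 3042584711961 → 18372435231826/3042584711961
APPEND 24: p_10 = 24·18372435231826 + 382596472537 = 441321042036361, q_10 = 24·3042584711961 + 63360254833 = 73085393341897 → 441321042036361/73085393341897
APPEND 7: p_11 = 7·441321042036361 + 18372435231826 = 3107619729486353, q_11 = 7·73085393341897 + 3042584711961 = 514640338105240 → 3107619729486353/514640338105240
APPEND 33: p_12 = 33·3107619729486353 + 441321042036361 = 102992772115086010, q_12 = 33·514640338105240 + 73085393341897 = 17056216550814817 → 102992772115086010/17056216550814817
APPEND 49: p_13 = 49·102992772115086010 + 3107619729486353 = 5049753453368700843, q_13 = 49·17056216550814817 + 514640338105240 = 836269251328031273 → 5049753453368700843/836269251328031273
APPEND 42: p_14 = 42·5049753453368700843 + 102992772115086010 = 212192637813600521416, q_14 = 42·836269251328031273 + 17056216550814817 = 35140364772328128283 → 212192637813600521416/35140364772328128283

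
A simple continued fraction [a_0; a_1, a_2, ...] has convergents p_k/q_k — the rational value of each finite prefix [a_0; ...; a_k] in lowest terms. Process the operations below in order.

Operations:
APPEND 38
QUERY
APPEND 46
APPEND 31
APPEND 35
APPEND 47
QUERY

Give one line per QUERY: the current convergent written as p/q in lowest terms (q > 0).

38/1
89389225/2351004

APPEND 38: p_0 = 38·1 + 0 = 38, q_0 = 38·0 + 1 = 1 → 38/1
APPEND 46: p_1 = 46·38 + 1 = 1749, q_1 = 46·1 + 0 = 46 → 1749/46
APPEND 31: p_2 = 31·1749 + 38 = 54257, q_2 = 31·46 + 1 = 1427 → 54257/1427
APPEND 35: p_3 = 35·54257 + 1749 = 1900744, q_3 = 35·1427 + 46 = 49991 → 1900744/49991
APPEND 47: p_4 = 47·1900744 + 54257 = 89389225, q_4 = 47·49991 + 1427 = 2351004 → 89389225/2351004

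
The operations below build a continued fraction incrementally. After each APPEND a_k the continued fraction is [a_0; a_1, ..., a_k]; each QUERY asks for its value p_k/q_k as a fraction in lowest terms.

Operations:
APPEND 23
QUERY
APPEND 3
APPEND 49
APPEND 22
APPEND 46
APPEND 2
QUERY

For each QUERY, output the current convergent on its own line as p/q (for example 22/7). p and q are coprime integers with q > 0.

APPEND 23: p_0 = 23·1 + 0 = 23, q_0 = 23·0 + 1 = 1 → 23/1
APPEND 3: p_1 = 3·23 + 1 = 70, q_1 = 3·1 + 0 = 3 → 70/3
APPEND 49: p_2 = 49·70 + 23 = 3453, q_2 = 49·3 + 1 = 148 → 3453/148
APPEND 22: p_3 = 22·3453 + 70 = 76036, q_3 = 22·148 + 3 = 3259 → 76036/3259
APPEND 46: p_4 = 46·76036 + 3453 = 3501109, q_4 = 46·3259 + 148 = 150062 → 3501109/150062
APPEND 2: p_5 = 2·3501109 + 76036 = 7078254, q_5 = 2·150062 + 3259 = 303383 → 7078254/303383

23/1
7078254/303383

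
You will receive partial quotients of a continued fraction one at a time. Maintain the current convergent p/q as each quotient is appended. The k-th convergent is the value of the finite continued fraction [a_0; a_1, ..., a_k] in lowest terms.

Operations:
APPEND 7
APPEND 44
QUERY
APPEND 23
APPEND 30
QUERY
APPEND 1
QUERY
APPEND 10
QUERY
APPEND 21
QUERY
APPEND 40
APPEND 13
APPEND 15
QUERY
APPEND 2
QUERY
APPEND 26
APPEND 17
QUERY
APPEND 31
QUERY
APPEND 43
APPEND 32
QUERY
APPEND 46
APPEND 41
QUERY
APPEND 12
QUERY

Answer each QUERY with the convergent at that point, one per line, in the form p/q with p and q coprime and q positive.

APPEND 7: p_0 = 7·1 + 0 = 7, q_0 = 7·0 + 1 = 1 → 7/1
APPEND 44: p_1 = 44·7 + 1 = 309, q_1 = 44·1 + 0 = 44 → 309/44
APPEND 23: p_2 = 23·309 + 7 = 7114, q_2 = 23·44 + 1 = 1013 → 7114/1013
APPEND 30: p_3 = 30·7114 + 309 = 213729, q_3 = 30·1013 + 44 = 30434 → 213729/30434
APPEND 1: p_4 = 1·213729 + 7114 = 220843, q_4 = 1·30434 + 1013 = 31447 → 220843/31447
APPEND 10: p_5 = 10·220843 + 213729 = 2422159, q_5 = 10·31447 + 30434 = 344904 → 2422159/344904
APPEND 21: p_6 = 21·2422159 + 220843 = 51086182, q_6 = 21·344904 + 31447 = 7274431 → 51086182/7274431
APPEND 40: p_7 = 40·51086182 + 2422159 = 2045869439, q_7 = 40·7274431 + 344904 = 291322144 → 2045869439/291322144
APPEND 13: p_8 = 13·2045869439 + 51086182 = 26647388889, q_8 = 13·291322144 + 7274431 = 3794462303 → 26647388889/3794462303
APPEND 15: p_9 = 15·26647388889 + 2045869439 = 401756702774, q_9 = 15·3794462303 + 291322144 = 57208256689 → 401756702774/57208256689
APPEND 2: p_10 = 2·401756702774 + 26647388889 = 830160794437, q_10 = 2·57208256689 + 3794462303 = 118210975681 → 830160794437/118210975681
APPEND 26: p_11 = 26·830160794437 + 401756702774 = 21985937358136, q_11 = 26·118210975681 + 57208256689 = 3130693624395 → 21985937358136/3130693624395
APPEND 17: p_12 = 17·21985937358136 + 830160794437 = 374591095882749, q_12 = 17·3130693624395 + 118210975681 = 53340002590396 → 374591095882749/53340002590396
APPEND 31: p_13 = 31·374591095882749 + 21985937358136 = 11634309909723355, q_13 = 31·53340002590396 + 3130693624395 = 1656670773926671 → 11634309909723355/1656670773926671
APPEND 43: p_14 = 43·11634309909723355 + 374591095882749 = 500649917213987014, q_14 = 43·1656670773926671 + 53340002590396 = 71290183281437249 → 500649917213987014/71290183281437249
APPEND 32: p_15 = 32·500649917213987014 + 11634309909723355 = 16032431660757307803, q_15 = 32·71290183281437249 + 1656670773926671 = 2282942535779918639 → 16032431660757307803/2282942535779918639
APPEND 46: p_16 = 46·16032431660757307803 + 500649917213987014 = 737992506312050145952, q_16 = 46·2282942535779918639 + 71290183281437249 = 105086646829157694643 → 737992506312050145952/105086646829157694643
APPEND 41: p_17 = 41·737992506312050145952 + 16032431660757307803 = 30273725190454813291835, q_17 = 41·105086646829157694643 + 2282942535779918639 = 4310835462531245399002 → 30273725190454813291835/4310835462531245399002
APPEND 12: p_18 = 12·30273725190454813291835 + 737992506312050145952 = 364022694791769809647972, q_18 = 12·4310835462531245399002 + 105086646829157694643 = 51835112197204102482667 → 364022694791769809647972/51835112197204102482667

309/44
213729/30434
220843/31447
2422159/344904
51086182/7274431
401756702774/57208256689
830160794437/118210975681
374591095882749/53340002590396
11634309909723355/1656670773926671
16032431660757307803/2282942535779918639
30273725190454813291835/4310835462531245399002
364022694791769809647972/51835112197204102482667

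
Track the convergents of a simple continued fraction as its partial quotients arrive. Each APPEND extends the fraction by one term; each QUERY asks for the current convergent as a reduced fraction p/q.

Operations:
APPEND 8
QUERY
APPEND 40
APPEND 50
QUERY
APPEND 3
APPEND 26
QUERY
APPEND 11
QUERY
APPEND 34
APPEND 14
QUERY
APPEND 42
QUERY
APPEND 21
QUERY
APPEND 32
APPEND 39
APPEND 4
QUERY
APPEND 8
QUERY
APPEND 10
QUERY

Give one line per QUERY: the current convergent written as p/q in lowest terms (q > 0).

8/1
16058/2001
1276928/159119
14094703/1756352
6741050323/840007570
283604610396/35340193027
5962437868639/742984061137
30023663527349064/3741272269702075
247647453696528067/30859543517504766
2506498200492629734/312336707444749735

APPEND 8: p_0 = 8·1 + 0 = 8, q_0 = 8·0 + 1 = 1 → 8/1
APPEND 40: p_1 = 40·8 + 1 = 321, q_1 = 40·1 + 0 = 40 → 321/40
APPEND 50: p_2 = 50·321 + 8 = 16058, q_2 = 50·40 + 1 = 2001 → 16058/2001
APPEND 3: p_3 = 3·16058 + 321 = 48495, q_3 = 3·2001 + 40 = 6043 → 48495/6043
APPEND 26: p_4 = 26·48495 + 16058 = 1276928, q_4 = 26·6043 + 2001 = 159119 → 1276928/159119
APPEND 11: p_5 = 11·1276928 + 48495 = 14094703, q_5 = 11·159119 + 6043 = 1756352 → 14094703/1756352
APPEND 34: p_6 = 34·14094703 + 1276928 = 480496830, q_6 = 34·1756352 + 159119 = 59875087 → 480496830/59875087
APPEND 14: p_7 = 14·480496830 + 14094703 = 6741050323, q_7 = 14·59875087 + 1756352 = 840007570 → 6741050323/840007570
APPEND 42: p_8 = 42·6741050323 + 480496830 = 283604610396, q_8 = 42·840007570 + 59875087 = 35340193027 → 283604610396/35340193027
APPEND 21: p_9 = 21·283604610396 + 6741050323 = 5962437868639, q_9 = 21·35340193027 + 840007570 = 742984061137 → 5962437868639/742984061137
APPEND 32: p_10 = 32·5962437868639 + 283604610396 = 191081616406844, q_10 = 32·742984061137 + 35340193027 = 23810830149411 → 191081616406844/23810830149411
APPEND 39: p_11 = 39·191081616406844 + 5962437868639 = 7458145477735555, q_11 = 39·23810830149411 + 742984061137 = 929365359888166 → 7458145477735555/929365359888166
APPEND 4: p_12 = 4·7458145477735555 + 191081616406844 = 30023663527349064, q_12 = 4·929365359888166 + 23810830149411 = 3741272269702075 → 30023663527349064/3741272269702075
APPEND 8: p_13 = 8·30023663527349064 + 7458145477735555 = 247647453696528067, q_13 = 8·3741272269702075 + 929365359888166 = 30859543517504766 → 247647453696528067/30859543517504766
APPEND 10: p_14 = 10·247647453696528067 + 30023663527349064 = 2506498200492629734, q_14 = 10·30859543517504766 + 3741272269702075 = 312336707444749735 → 2506498200492629734/312336707444749735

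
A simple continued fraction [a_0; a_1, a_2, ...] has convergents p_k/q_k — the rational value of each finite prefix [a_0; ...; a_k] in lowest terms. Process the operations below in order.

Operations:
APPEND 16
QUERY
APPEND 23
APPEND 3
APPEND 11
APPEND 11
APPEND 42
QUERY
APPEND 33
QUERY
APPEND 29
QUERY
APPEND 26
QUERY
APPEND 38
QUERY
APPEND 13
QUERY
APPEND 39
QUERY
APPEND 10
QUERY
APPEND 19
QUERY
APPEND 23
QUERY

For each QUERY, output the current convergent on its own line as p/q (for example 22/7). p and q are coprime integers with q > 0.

APPEND 16: p_0 = 16·1 + 0 = 16, q_0 = 16·0 + 1 = 1 → 16/1
APPEND 23: p_1 = 23·16 + 1 = 369, q_1 = 23·1 + 0 = 23 → 369/23
APPEND 3: p_2 = 3·369 + 16 = 1123, q_2 = 3·23 + 1 = 70 → 1123/70
APPEND 11: p_3 = 11·1123 + 369 = 12722, q_3 = 11·70 + 23 = 793 → 12722/793
APPEND 11: p_4 = 11·12722 + 1123 = 141065, q_4 = 11·793 + 70 = 8793 → 141065/8793
APPEND 42: p_5 = 42·141065 + 12722 = 5937452, q_5 = 42·8793 + 793 = 370099 → 5937452/370099
APPEND 33: p_6 = 33·5937452 + 141065 = 196076981, q_6 = 33·370099 + 8793 = 12222060 → 196076981/12222060
APPEND 29: p_7 = 29·196076981 + 5937452 = 5692169901, q_7 = 29·12222060 + 370099 = 354809839 → 5692169901/354809839
APPEND 26: p_8 = 26·5692169901 + 196076981 = 148192494407, q_8 = 26·354809839 + 12222060 = 9237277874 → 148192494407/9237277874
APPEND 38: p_9 = 38·148192494407 + 5692169901 = 5637006957367, q_9 = 38·9237277874 + 354809839 = 351371369051 → 5637006957367/351371369051
APPEND 13: p_10 = 13·5637006957367 + 148192494407 = 73429282940178, q_10 = 13·351371369051 + 9237277874 = 4577065075537 → 73429282940178/4577065075537
APPEND 39: p_11 = 39·73429282940178 + 5637006957367 = 2869379041624309, q_11 = 39·4577065075537 + 351371369051 = 178856909314994 → 2869379041624309/178856909314994
APPEND 10: p_12 = 10·2869379041624309 + 73429282940178 = 28767219699183268, q_12 = 10·178856909314994 + 4577065075537 = 1793146158225477 → 28767219699183268/1793146158225477
APPEND 19: p_13 = 19·28767219699183268 + 2869379041624309 = 549446553326106401, q_13 = 19·1793146158225477 + 178856909314994 = 34248633915599057 → 549446553326106401/34248633915599057
APPEND 23: p_14 = 23·549446553326106401 + 28767219699183268 = 12666037946199630491, q_14 = 23·34248633915599057 + 1793146158225477 = 789511726217003788 → 12666037946199630491/789511726217003788

16/1
5937452/370099
196076981/12222060
5692169901/354809839
148192494407/9237277874
5637006957367/351371369051
73429282940178/4577065075537
2869379041624309/178856909314994
28767219699183268/1793146158225477
549446553326106401/34248633915599057
12666037946199630491/789511726217003788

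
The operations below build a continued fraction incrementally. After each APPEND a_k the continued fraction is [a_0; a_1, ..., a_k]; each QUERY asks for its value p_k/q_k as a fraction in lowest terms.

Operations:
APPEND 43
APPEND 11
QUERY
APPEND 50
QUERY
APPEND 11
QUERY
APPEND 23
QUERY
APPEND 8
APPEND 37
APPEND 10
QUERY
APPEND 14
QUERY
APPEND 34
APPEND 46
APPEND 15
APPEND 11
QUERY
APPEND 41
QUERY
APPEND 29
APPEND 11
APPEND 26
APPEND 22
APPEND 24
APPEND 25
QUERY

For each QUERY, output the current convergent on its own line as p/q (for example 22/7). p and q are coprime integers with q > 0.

APPEND 43: p_0 = 43·1 + 0 = 43, q_0 = 43·0 + 1 = 1 → 43/1
APPEND 11: p_1 = 11·43 + 1 = 474, q_1 = 11·1 + 0 = 11 → 474/11
APPEND 50: p_2 = 50·474 + 43 = 23743, q_2 = 50·11 + 1 = 551 → 23743/551
APPEND 11: p_3 = 11·23743 + 474 = 261647, q_3 = 11·551 + 11 = 6072 → 261647/6072
APPEND 23: p_4 = 23·261647 + 23743 = 6041624, q_4 = 23·6072 + 551 = 140207 → 6041624/140207
APPEND 8: p_5 = 8·6041624 + 261647 = 48594639, q_5 = 8·140207 + 6072 = 1127728 → 48594639/1127728
APPEND 37: p_6 = 37·48594639 + 6041624 = 1804043267, q_6 = 37·1127728 + 140207 = 41866143 → 1804043267/41866143
APPEND 10: p_7 = 10·1804043267 + 48594639 = 18089027309, q_7 = 10·41866143 + 1127728 = 419789158 → 18089027309/419789158
APPEND 14: p_8 = 14·18089027309 + 1804043267 = 255050425593, q_8 = 14·419789158 + 41866143 = 5918914355 → 255050425593/5918914355
APPEND 34: p_9 = 34·255050425593 + 18089027309 = 8689803497471, q_9 = 34·5918914355 + 419789158 = 201662877228 → 8689803497471/201662877228
APPEND 46: p_10 = 46·8689803497471 + 255050425593 = 399986011309259, q_10 = 46·201662877228 + 5918914355 = 9282411266843 → 399986011309259/9282411266843
APPEND 15: p_11 = 15·399986011309259 + 8689803497471 = 6008479973136356, q_11 = 15·9282411266843 + 201662877228 = 139437831879873 → 6008479973136356/139437831879873
APPEND 11: p_12 = 11·6008479973136356 + 399986011309259 = 66493265715809175, q_12 = 11·139437831879873 + 9282411266843 = 1543098561945446 → 66493265715809175/1543098561945446
APPEND 41: p_13 = 41·66493265715809175 + 6008479973136356 = 2732232374321312531, q_13 = 41·1543098561945446 + 139437831879873 = 63406478871643159 → 2732232374321312531/63406478871643159
APPEND 29: p_14 = 29·2732232374321312531 + 66493265715809175 = 79301232121033872574, q_14 = 29·63406478871643159 + 1543098561945446 = 1840330985839597057 → 79301232121033872574/1840330985839597057
APPEND 11: p_15 = 11·79301232121033872574 + 2732232374321312531 = 875045785705693910845, q_15 = 11·1840330985839597057 + 63406478871643159 = 20307047323107210786 → 875045785705693910845/20307047323107210786
APPEND 26: p_16 = 26·875045785705693910845 + 79301232121033872574 = 22830491660469075554544, q_16 = 26·20307047323107210786 + 1840330985839597057 = 529823561386627077493 → 22830491660469075554544/529823561386627077493
APPEND 22: p_17 = 22·22830491660469075554544 + 875045785705693910845 = 503145862316025356110813, q_17 = 22·529823561386627077493 + 20307047323107210786 = 11676425397828902915632 → 503145862316025356110813/11676425397828902915632
APPEND 24: p_18 = 24·503145862316025356110813 + 22830491660469075554544 = 12098331187245077622214056, q_18 = 24·11676425397828902915632 + 529823561386627077493 = 280764033109280297052661 → 12098331187245077622214056/280764033109280297052661
APPEND 25: p_19 = 25·12098331187245077622214056 + 503145862316025356110813 = 302961425543442965911462213, q_19 = 25·280764033109280297052661 + 11676425397828902915632 = 7030777253129836329232157 → 302961425543442965911462213/7030777253129836329232157

474/11
23743/551
261647/6072
6041624/140207
18089027309/419789158
255050425593/5918914355
66493265715809175/1543098561945446
2732232374321312531/63406478871643159
302961425543442965911462213/7030777253129836329232157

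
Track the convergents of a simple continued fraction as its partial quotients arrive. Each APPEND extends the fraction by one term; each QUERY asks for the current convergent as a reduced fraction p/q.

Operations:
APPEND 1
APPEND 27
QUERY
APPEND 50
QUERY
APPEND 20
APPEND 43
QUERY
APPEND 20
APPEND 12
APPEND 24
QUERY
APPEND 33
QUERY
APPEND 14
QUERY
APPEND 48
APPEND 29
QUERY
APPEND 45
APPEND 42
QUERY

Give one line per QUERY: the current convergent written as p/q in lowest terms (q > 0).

28/27
1401/1351
1207465/1164372
7016232732/6765831671
231827015797/223553383359
3252594453890/3136513198697
4537587057726883/4375645933902332
8587144093315241467/8280679060859984042

APPEND 1: p_0 = 1·1 + 0 = 1, q_0 = 1·0 + 1 = 1 → 1/1
APPEND 27: p_1 = 27·1 + 1 = 28, q_1 = 27·1 + 0 = 27 → 28/27
APPEND 50: p_2 = 50·28 + 1 = 1401, q_2 = 50·27 + 1 = 1351 → 1401/1351
APPEND 20: p_3 = 20·1401 + 28 = 28048, q_3 = 20·1351 + 27 = 27047 → 28048/27047
APPEND 43: p_4 = 43·28048 + 1401 = 1207465, q_4 = 43·27047 + 1351 = 1164372 → 1207465/1164372
APPEND 20: p_5 = 20·1207465 + 28048 = 24177348, q_5 = 20·1164372 + 27047 = 23314487 → 24177348/23314487
APPEND 12: p_6 = 12·24177348 + 1207465 = 291335641, q_6 = 12·23314487 + 1164372 = 280938216 → 291335641/280938216
APPEND 24: p_7 = 24·291335641 + 24177348 = 7016232732, q_7 = 24·280938216 + 23314487 = 6765831671 → 7016232732/6765831671
APPEND 33: p_8 = 33·7016232732 + 291335641 = 231827015797, q_8 = 33·6765831671 + 280938216 = 223553383359 → 231827015797/223553383359
APPEND 14: p_9 = 14·231827015797 + 7016232732 = 3252594453890, q_9 = 14·223553383359 + 6765831671 = 3136513198697 → 3252594453890/3136513198697
APPEND 48: p_10 = 48·3252594453890 + 231827015797 = 156356360802517, q_10 = 48·3136513198697 + 223553383359 = 150776186920815 → 156356360802517/150776186920815
APPEND 29: p_11 = 29·156356360802517 + 3252594453890 = 4537587057726883, q_11 = 29·150776186920815 + 3136513198697 = 4375645933902332 → 4537587057726883/4375645933902332
APPEND 45: p_12 = 45·4537587057726883 + 156356360802517 = 204347773958512252, q_12 = 45·4375645933902332 + 150776186920815 = 197054843212525755 → 204347773958512252/197054843212525755
APPEND 42: p_13 = 42·204347773958512252 + 4537587057726883 = 8587144093315241467, q_13 = 42·197054843212525755 + 4375645933902332 = 8280679060859984042 → 8587144093315241467/8280679060859984042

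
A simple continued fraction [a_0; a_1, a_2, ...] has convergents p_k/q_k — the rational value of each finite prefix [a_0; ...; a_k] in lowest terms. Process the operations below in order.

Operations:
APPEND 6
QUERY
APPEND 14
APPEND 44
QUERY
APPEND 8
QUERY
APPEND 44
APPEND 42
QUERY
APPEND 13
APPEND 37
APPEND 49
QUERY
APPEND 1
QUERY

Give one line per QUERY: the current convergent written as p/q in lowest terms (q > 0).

APPEND 6: p_0 = 6·1 + 0 = 6, q_0 = 6·0 + 1 = 1 → 6/1
APPEND 14: p_1 = 14·6 + 1 = 85, q_1 = 14·1 + 0 = 14 → 85/14
APPEND 44: p_2 = 44·85 + 6 = 3746, q_2 = 44·14 + 1 = 617 → 3746/617
APPEND 8: p_3 = 8·3746 + 85 = 30053, q_3 = 8·617 + 14 = 4950 → 30053/4950
APPEND 44: p_4 = 44·30053 + 3746 = 1326078, q_4 = 44·4950 + 617 = 218417 → 1326078/218417
APPEND 42: p_5 = 42·1326078 + 30053 = 55725329, q_5 = 42·218417 + 4950 = 9178464 → 55725329/9178464
APPEND 13: p_6 = 13·55725329 + 1326078 = 725755355, q_6 = 13·9178464 + 218417 = 119538449 → 725755355/119538449
APPEND 37: p_7 = 37·725755355 + 55725329 = 26908673464, q_7 = 37·119538449 + 9178464 = 4432101077 → 26908673464/4432101077
APPEND 49: p_8 = 49·26908673464 + 725755355 = 1319250755091, q_8 = 49·4432101077 + 119538449 = 217292491222 → 1319250755091/217292491222
APPEND 1: p_9 = 1·1319250755091 + 26908673464 = 1346159428555, q_9 = 1·217292491222 + 4432101077 = 221724592299 → 1346159428555/221724592299

6/1
3746/617
30053/4950
55725329/9178464
1319250755091/217292491222
1346159428555/221724592299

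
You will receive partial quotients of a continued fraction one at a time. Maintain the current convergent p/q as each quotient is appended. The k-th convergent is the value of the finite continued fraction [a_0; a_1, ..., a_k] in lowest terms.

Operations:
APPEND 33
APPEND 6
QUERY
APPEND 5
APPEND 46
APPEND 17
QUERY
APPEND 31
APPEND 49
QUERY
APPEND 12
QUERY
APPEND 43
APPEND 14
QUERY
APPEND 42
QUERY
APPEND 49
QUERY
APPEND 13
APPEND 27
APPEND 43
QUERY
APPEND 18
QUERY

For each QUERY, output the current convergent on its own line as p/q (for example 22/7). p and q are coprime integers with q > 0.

199/6
808307/24375
1230953503/37120168
14796547040/446199073
8939551214162/269577723371
376098633471027/11341488061889
18437772591294485/556002492755932
279750843597613486639/8436060571887528886
5042015435372282135951/152045109391603279015

APPEND 33: p_0 = 33·1 + 0 = 33, q_0 = 33·0 + 1 = 1 → 33/1
APPEND 6: p_1 = 6·33 + 1 = 199, q_1 = 6·1 + 0 = 6 → 199/6
APPEND 5: p_2 = 5·199 + 33 = 1028, q_2 = 5·6 + 1 = 31 → 1028/31
APPEND 46: p_3 = 46·1028 + 199 = 47487, q_3 = 46·31 + 6 = 1432 → 47487/1432
APPEND 17: p_4 = 17·47487 + 1028 = 808307, q_4 = 17·1432 + 31 = 24375 → 808307/24375
APPEND 31: p_5 = 31·808307 + 47487 = 25105004, q_5 = 31·24375 + 1432 = 757057 → 25105004/757057
APPEND 49: p_6 = 49·25105004 + 808307 = 1230953503, q_6 = 49·757057 + 24375 = 37120168 → 1230953503/37120168
APPEND 12: p_7 = 12·1230953503 + 25105004 = 14796547040, q_7 = 12·37120168 + 757057 = 446199073 → 14796547040/446199073
APPEND 43: p_8 = 43·14796547040 + 1230953503 = 637482476223, q_8 = 43·446199073 + 37120168 = 19223680307 → 637482476223/19223680307
APPEND 14: p_9 = 14·637482476223 + 14796547040 = 8939551214162, q_9 = 14·19223680307 + 446199073 = 269577723371 → 8939551214162/269577723371
APPEND 42: p_10 = 42·8939551214162 + 637482476223 = 376098633471027, q_10 = 42·269577723371 + 19223680307 = 11341488061889 → 376098633471027/11341488061889
APPEND 49: p_11 = 49·376098633471027 + 8939551214162 = 18437772591294485, q_11 = 49·11341488061889 + 269577723371 = 556002492755932 → 18437772591294485/556002492755932
APPEND 13: p_12 = 13·18437772591294485 + 376098633471027 = 240067142320299332, q_12 = 13·556002492755932 + 11341488061889 = 7239373893889005 → 240067142320299332/7239373893889005
APPEND 27: p_13 = 27·240067142320299332 + 18437772591294485 = 6500250615239376449, q_13 = 27·7239373893889005 + 556002492755932 = 196019097627759067 → 6500250615239376449/196019097627759067
APPEND 43: p_14 = 43·6500250615239376449 + 240067142320299332 = 279750843597613486639, q_14 = 43·196019097627759067 + 7239373893889005 = 8436060571887528886 → 279750843597613486639/8436060571887528886
APPEND 18: p_15 = 18·279750843597613486639 + 6500250615239376449 = 5042015435372282135951, q_15 = 18·8436060571887528886 + 196019097627759067 = 152045109391603279015 → 5042015435372282135951/152045109391603279015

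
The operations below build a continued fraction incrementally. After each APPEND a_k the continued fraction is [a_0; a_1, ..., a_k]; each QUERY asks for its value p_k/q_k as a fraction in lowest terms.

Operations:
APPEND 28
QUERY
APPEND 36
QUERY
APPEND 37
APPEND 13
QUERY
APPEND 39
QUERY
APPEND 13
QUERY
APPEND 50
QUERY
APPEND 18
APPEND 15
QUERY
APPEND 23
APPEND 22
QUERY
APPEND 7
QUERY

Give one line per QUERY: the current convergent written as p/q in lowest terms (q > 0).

APPEND 28: p_0 = 28·1 + 0 = 28, q_0 = 28·0 + 1 = 1 → 28/1
APPEND 36: p_1 = 36·28 + 1 = 1009, q_1 = 36·1 + 0 = 36 → 1009/36
APPEND 37: p_2 = 37·1009 + 28 = 37361, q_2 = 37·36 + 1 = 1333 → 37361/1333
APPEND 13: p_3 = 13·37361 + 1009 = 486702, q_3 = 13·1333 + 36 = 17365 → 486702/17365
APPEND 39: p_4 = 39·486702 + 37361 = 19018739, q_4 = 39·17365 + 1333 = 678568 → 19018739/678568
APPEND 13: p_5 = 13·19018739 + 486702 = 247730309, q_5 = 13·678568 + 17365 = 8838749 → 247730309/8838749
APPEND 50: p_6 = 50·247730309 + 19018739 = 12405534189, q_6 = 50·8838749 + 678568 = 442616018 → 12405534189/442616018
APPEND 18: p_7 = 18·12405534189 + 247730309 = 223547345711, q_7 = 18·442616018 + 8838749 = 7975927073 → 223547345711/7975927073
APPEND 15: p_8 = 15·223547345711 + 12405534189 = 3365615719854, q_8 = 15·7975927073 + 442616018 = 120081522113 → 3365615719854/120081522113
APPEND 23: p_9 = 23·3365615719854 + 223547345711 = 77632708902353, q_9 = 23·120081522113 + 7975927073 = 2769850935672 → 77632708902353/2769850935672
APPEND 22: p_10 = 22·77632708902353 + 3365615719854 = 1711285211571620, q_10 = 22·2769850935672 + 120081522113 = 61056802106897 → 1711285211571620/61056802106897
APPEND 7: p_11 = 7·1711285211571620 + 77632708902353 = 12056629189903693, q_11 = 7·61056802106897 + 2769850935672 = 430167465683951 → 12056629189903693/430167465683951

28/1
1009/36
486702/17365
19018739/678568
247730309/8838749
12405534189/442616018
3365615719854/120081522113
1711285211571620/61056802106897
12056629189903693/430167465683951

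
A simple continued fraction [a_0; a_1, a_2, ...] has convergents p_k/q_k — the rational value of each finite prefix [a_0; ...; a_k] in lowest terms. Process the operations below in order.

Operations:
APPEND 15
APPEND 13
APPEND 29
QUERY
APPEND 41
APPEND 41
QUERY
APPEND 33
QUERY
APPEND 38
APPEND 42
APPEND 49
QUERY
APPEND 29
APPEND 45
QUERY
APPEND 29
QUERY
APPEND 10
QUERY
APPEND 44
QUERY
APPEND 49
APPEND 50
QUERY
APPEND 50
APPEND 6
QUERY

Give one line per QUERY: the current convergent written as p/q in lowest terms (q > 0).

APPEND 15: p_0 = 15·1 + 0 = 15, q_0 = 15·0 + 1 = 1 → 15/1
APPEND 13: p_1 = 13·15 + 1 = 196, q_1 = 13·1 + 0 = 13 → 196/13
APPEND 29: p_2 = 29·196 + 15 = 5699, q_2 = 29·13 + 1 = 378 → 5699/378
APPEND 41: p_3 = 41·5699 + 196 = 233855, q_3 = 41·378 + 13 = 15511 → 233855/15511
APPEND 41: p_4 = 41·233855 + 5699 = 9593754, q_4 = 41·15511 + 378 = 636329 → 9593754/636329
APPEND 33: p_5 = 33·9593754 + 233855 = 316827737, q_5 = 33·636329 + 15511 = 21014368 → 316827737/21014368
APPEND 38: p_6 = 38·316827737 + 9593754 = 12049047760, q_6 = 38·21014368 + 636329 = 799182313 → 12049047760/799182313
APPEND 42: p_7 = 42·12049047760 + 316827737 = 506376833657, q_7 = 42·799182313 + 21014368 = 33586671514 → 506376833657/33586671514
APPEND 49: p_8 = 49·506376833657 + 12049047760 = 24824513896953, q_8 = 49·33586671514 + 799182313 = 1646546086499 → 24824513896953/1646546086499
APPEND 29: p_9 = 29·24824513896953 + 506376833657 = 720417279845294, q_9 = 29·1646546086499 + 33586671514 = 47783423179985 → 720417279845294/47783423179985
APPEND 45: p_10 = 45·720417279845294 + 24824513896953 = 32443602106935183, q_10 = 45·47783423179985 + 1646546086499 = 2151900589185824 → 32443602106935183/2151900589185824
APPEND 29: p_11 = 29·32443602106935183 + 720417279845294 = 941584878380965601, q_11 = 29·2151900589185824 + 47783423179985 = 62452900509568881 → 941584878380965601/62452900509568881
APPEND 10: p_12 = 10·941584878380965601 + 32443602106935183 = 9448292385916591193, q_12 = 10·62452900509568881 + 2151900589185824 = 626680905684874634 → 9448292385916591193/626680905684874634
APPEND 44: p_13 = 44·9448292385916591193 + 941584878380965601 = 416666449858710978093, q_13 = 44·626680905684874634 + 62452900509568881 = 27636412750644052777 → 416666449858710978093/27636412750644052777
APPEND 49: p_14 = 49·416666449858710978093 + 9448292385916591193 = 20426104335462754517750, q_14 = 49·27636412750644052777 + 626680905684874634 = 1354810905687243460707 → 20426104335462754517750/1354810905687243460707
APPEND 50: p_15 = 50·20426104335462754517750 + 416666449858710978093 = 1021721883222996436865593, q_15 = 50·1354810905687243460707 + 27636412750644052777 = 67768181697112817088127 → 1021721883222996436865593/67768181697112817088127
APPEND 50: p_16 = 50·1021721883222996436865593 + 20426104335462754517750 = 51106520265485284597797400, q_16 = 50·67768181697112817088127 + 1354810905687243460707 = 3389763895761328097867057 → 51106520265485284597797400/3389763895761328097867057
APPEND 6: p_17 = 6·51106520265485284597797400 + 1021721883222996436865593 = 307660843476134704023649993, q_17 = 6·3389763895761328097867057 + 67768181697112817088127 = 20406351556265081404290469 → 307660843476134704023649993/20406351556265081404290469

5699/378
9593754/636329
316827737/21014368
24824513896953/1646546086499
32443602106935183/2151900589185824
941584878380965601/62452900509568881
9448292385916591193/626680905684874634
416666449858710978093/27636412750644052777
1021721883222996436865593/67768181697112817088127
307660843476134704023649993/20406351556265081404290469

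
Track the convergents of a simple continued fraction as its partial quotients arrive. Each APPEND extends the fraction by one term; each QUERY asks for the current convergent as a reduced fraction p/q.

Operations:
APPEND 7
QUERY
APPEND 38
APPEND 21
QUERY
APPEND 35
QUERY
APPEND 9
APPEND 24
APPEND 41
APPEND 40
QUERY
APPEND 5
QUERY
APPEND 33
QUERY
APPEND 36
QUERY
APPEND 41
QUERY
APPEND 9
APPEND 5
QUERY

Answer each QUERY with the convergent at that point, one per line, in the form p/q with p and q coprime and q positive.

7/1
5614/799
196757/28003
70356736285/10013365147
353541529057/50317007468
11737227195166/1670474611591
422893720555033/60187403024744
17350379769951519/2469353998626095
800231938020545039/113891220951924090

APPEND 7: p_0 = 7·1 + 0 = 7, q_0 = 7·0 + 1 = 1 → 7/1
APPEND 38: p_1 = 38·7 + 1 = 267, q_1 = 38·1 + 0 = 38 → 267/38
APPEND 21: p_2 = 21·267 + 7 = 5614, q_2 = 21·38 + 1 = 799 → 5614/799
APPEND 35: p_3 = 35·5614 + 267 = 196757, q_3 = 35·799 + 38 = 28003 → 196757/28003
APPEND 9: p_4 = 9·196757 + 5614 = 1776427, q_4 = 9·28003 + 799 = 252826 → 1776427/252826
APPEND 24: p_5 = 24·1776427 + 196757 = 42831005, q_5 = 24·252826 + 28003 = 6095827 → 42831005/6095827
APPEND 41: p_6 = 41·42831005 + 1776427 = 1757847632, q_6 = 41·6095827 + 252826 = 250181733 → 1757847632/250181733
APPEND 40: p_7 = 40·1757847632 + 42831005 = 70356736285, q_7 = 40·250181733 + 6095827 = 10013365147 → 70356736285/10013365147
APPEND 5: p_8 = 5·70356736285 + 1757847632 = 353541529057, q_8 = 5·10013365147 + 250181733 = 50317007468 → 353541529057/50317007468
APPEND 33: p_9 = 33·353541529057 + 70356736285 = 11737227195166, q_9 = 33·50317007468 + 10013365147 = 1670474611591 → 11737227195166/1670474611591
APPEND 36: p_10 = 36·11737227195166 + 353541529057 = 422893720555033, q_10 = 36·1670474611591 + 50317007468 = 60187403024744 → 422893720555033/60187403024744
APPEND 41: p_11 = 41·422893720555033 + 11737227195166 = 17350379769951519, q_11 = 41·60187403024744 + 1670474611591 = 2469353998626095 → 17350379769951519/2469353998626095
APPEND 9: p_12 = 9·17350379769951519 + 422893720555033 = 156576311650118704, q_12 = 9·2469353998626095 + 60187403024744 = 22284373390659599 → 156576311650118704/22284373390659599
APPEND 5: p_13 = 5·156576311650118704 + 17350379769951519 = 800231938020545039, q_13 = 5·22284373390659599 + 2469353998626095 = 113891220951924090 → 800231938020545039/113891220951924090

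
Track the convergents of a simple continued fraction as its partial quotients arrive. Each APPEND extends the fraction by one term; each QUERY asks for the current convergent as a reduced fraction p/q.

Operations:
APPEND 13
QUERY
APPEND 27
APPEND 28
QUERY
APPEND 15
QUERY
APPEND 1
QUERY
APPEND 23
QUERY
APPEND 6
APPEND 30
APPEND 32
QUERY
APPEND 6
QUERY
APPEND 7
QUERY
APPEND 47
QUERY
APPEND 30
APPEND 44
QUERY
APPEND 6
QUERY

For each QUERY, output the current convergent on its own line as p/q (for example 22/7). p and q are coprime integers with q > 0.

APPEND 13: p_0 = 13·1 + 0 = 13, q_0 = 13·0 + 1 = 1 → 13/1
APPEND 27: p_1 = 27·13 + 1 = 352, q_1 = 27·1 + 0 = 27 → 352/27
APPEND 28: p_2 = 28·352 + 13 = 9869, q_2 = 28·27 + 1 = 757 → 9869/757
APPEND 15: p_3 = 15·9869 + 352 = 148387, q_3 = 15·757 + 27 = 11382 → 148387/11382
APPEND 1: p_4 = 1·148387 + 9869 = 158256, q_4 = 1·11382 + 757 = 12139 → 158256/12139
APPEND 23: p_5 = 23·158256 + 148387 = 3788275, q_5 = 23·12139 + 11382 = 290579 → 3788275/290579
APPEND 6: p_6 = 6·3788275 + 158256 = 22887906, q_6 = 6·290579 + 12139 = 1755613 → 22887906/1755613
APPEND 30: p_7 = 30·22887906 + 3788275 = 690425455, q_7 = 30·1755613 + 290579 = 52958969 → 690425455/52958969
APPEND 32: p_8 = 32·690425455 + 22887906 = 22116502466, q_8 = 32·52958969 + 1755613 = 1696442621 → 22116502466/1696442621
APPEND 6: p_9 = 6·22116502466 + 690425455 = 133389440251, q_9 = 6·1696442621 + 52958969 = 10231614695 → 133389440251/10231614695
APPEND 7: p_10 = 7·133389440251 + 22116502466 = 955842584223, q_10 = 7·10231614695 + 1696442621 = 73317745486 → 955842584223/73317745486
APPEND 47: p_11 = 47·955842584223 + 133389440251 = 45057990898732, q_11 = 47·73317745486 + 10231614695 = 3456165652537 → 45057990898732/3456165652537
APPEND 30: p_12 = 30·45057990898732 + 955842584223 = 1352695569546183, q_12 = 30·3456165652537 + 73317745486 = 103758287321596 → 1352695569546183/103758287321596
APPEND 44: p_13 = 44·1352695569546183 + 45057990898732 = 59563663050930784, q_13 = 44·103758287321596 + 3456165652537 = 4568820807802761 → 59563663050930784/4568820807802761
APPEND 6: p_14 = 6·59563663050930784 + 1352695569546183 = 358734673875130887, q_14 = 6·4568820807802761 + 103758287321596 = 27516683134138162 → 358734673875130887/27516683134138162

13/1
9869/757
148387/11382
158256/12139
3788275/290579
22116502466/1696442621
133389440251/10231614695
955842584223/73317745486
45057990898732/3456165652537
59563663050930784/4568820807802761
358734673875130887/27516683134138162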